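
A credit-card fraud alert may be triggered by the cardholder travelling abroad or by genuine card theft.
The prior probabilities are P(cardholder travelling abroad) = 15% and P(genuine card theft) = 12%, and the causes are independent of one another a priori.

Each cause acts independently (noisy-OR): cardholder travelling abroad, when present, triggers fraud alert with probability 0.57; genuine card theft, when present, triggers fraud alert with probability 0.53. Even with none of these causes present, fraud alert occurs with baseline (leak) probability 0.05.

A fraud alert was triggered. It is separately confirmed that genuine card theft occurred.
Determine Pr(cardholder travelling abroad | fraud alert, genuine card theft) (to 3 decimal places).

Pr(cardholder travelling abroad | fraud alert, genuine card theft) ≈ 0.205

Under noisy-OR, P(fraud alert | causes) = 1 − (1−0.05)·∏(1−qᵢ) over the active causes.
For the numerator, keep only cardholder travelling abroad=true terms: 0.808005×0.15 = 0.121201
The normalizing constant is 0.5535×0.85 + 0.808005×0.15 = 0.591676
P(cardholder travelling abroad | fraud alert, genuine card theft) = 0.121201/0.591676 ≈ 0.205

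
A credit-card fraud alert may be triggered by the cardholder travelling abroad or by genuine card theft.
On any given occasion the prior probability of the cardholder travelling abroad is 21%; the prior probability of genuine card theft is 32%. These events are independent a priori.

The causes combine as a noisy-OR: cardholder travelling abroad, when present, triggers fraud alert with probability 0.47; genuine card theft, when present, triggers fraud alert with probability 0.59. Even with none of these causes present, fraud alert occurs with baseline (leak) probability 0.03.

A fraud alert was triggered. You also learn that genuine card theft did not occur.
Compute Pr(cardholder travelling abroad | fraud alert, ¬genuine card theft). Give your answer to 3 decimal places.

Under noisy-OR, P(fraud alert | causes) = 1 − (1−0.03)·∏(1−qᵢ) over the active causes.
P(fraud alert | ¬genuine card theft) = 0.03·0.79 + 0.4859·0.21 = 0.023700 + 0.102039 = 0.125739
Restricting to configurations with cardholder travelling abroad present: 0.4859·0.21 = 0.102039.
P(cardholder travelling abroad | fraud alert, ¬genuine card theft) = 0.102039 / 0.125739 ≈ 0.812

Pr(cardholder travelling abroad | fraud alert, ¬genuine card theft) ≈ 0.812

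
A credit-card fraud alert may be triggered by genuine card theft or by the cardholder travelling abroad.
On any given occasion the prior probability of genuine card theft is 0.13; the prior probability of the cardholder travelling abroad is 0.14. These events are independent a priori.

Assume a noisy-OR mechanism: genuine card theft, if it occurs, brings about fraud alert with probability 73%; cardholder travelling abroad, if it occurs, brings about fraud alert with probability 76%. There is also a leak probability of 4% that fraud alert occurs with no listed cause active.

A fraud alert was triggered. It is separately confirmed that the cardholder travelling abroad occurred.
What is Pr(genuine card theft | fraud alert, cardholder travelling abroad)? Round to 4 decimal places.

Pr(genuine card theft | fraud alert, cardholder travelling abroad) ≈ 0.1540

Under noisy-OR, P(fraud alert | causes) = 1 − (1−0.04)·∏(1−qᵢ) over the active causes.
Sum P(fraud alert|·) weighted by the priors over both values of genuine card theft:
  P(fraud alert | cardholder travelling abroad) = 0.7696*0.87 + 0.937792*0.13
        = 0.669552 + 0.121913 = 0.791465
Keeping only the genuine card theft-present terms gives 0.121913, so
  P(genuine card theft | fraud alert, cardholder travelling abroad) = 0.121913 / 0.791465 ≈ 0.1540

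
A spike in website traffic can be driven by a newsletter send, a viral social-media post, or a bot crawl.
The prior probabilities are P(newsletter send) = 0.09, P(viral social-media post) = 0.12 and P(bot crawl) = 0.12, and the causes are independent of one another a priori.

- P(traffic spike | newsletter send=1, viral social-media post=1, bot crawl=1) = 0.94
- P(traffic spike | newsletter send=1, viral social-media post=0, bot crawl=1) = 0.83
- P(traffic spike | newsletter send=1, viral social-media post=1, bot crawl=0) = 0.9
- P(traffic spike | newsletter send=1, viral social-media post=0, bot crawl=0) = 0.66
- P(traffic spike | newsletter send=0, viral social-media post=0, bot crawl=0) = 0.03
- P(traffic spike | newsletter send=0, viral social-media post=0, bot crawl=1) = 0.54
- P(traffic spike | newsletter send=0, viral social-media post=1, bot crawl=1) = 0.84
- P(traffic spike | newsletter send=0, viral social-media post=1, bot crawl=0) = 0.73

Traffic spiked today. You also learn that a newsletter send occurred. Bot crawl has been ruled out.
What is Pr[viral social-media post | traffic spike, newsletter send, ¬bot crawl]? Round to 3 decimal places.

Pr[viral social-media post | traffic spike, newsletter send, ¬bot crawl] ≈ 0.157

For the numerator, keep only viral social-media post=true terms: 0.9·0.12 = 0.108000
Denominator P(traffic spike | newsletter send, ¬bot crawl): 0.66·0.88 + 0.9·0.12 = 0.688800
P(viral social-media post | traffic spike, newsletter send, ¬bot crawl) = 0.108000/0.688800 ≈ 0.157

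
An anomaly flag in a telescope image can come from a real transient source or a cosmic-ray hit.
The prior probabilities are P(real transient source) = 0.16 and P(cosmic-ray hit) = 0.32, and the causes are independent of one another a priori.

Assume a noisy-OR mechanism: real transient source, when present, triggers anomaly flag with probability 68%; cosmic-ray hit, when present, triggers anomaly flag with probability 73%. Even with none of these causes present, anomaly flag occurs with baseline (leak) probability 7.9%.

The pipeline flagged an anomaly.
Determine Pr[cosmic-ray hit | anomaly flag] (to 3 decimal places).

Pr[cosmic-ray hit | anomaly flag] ≈ 0.671

Under noisy-OR, P(anomaly flag | causes) = 1 − (1−0.079)·∏(1−qᵢ) over the active causes.
P(anomaly flag) = 0.079·0.84·0.68 + 0.75133·0.84·0.32 + 0.70528·0.16·0.68 + 0.920426·0.16·0.32 = 0.045125 + 0.201958 + 0.076734 + 0.047126 = 0.370943
Of this, 0.249084 comes from 0.201958 + 0.047126 (the cosmic-ray hit=true cases).
P(cosmic-ray hit | anomaly flag) = 0.249084 / 0.370943 ≈ 0.671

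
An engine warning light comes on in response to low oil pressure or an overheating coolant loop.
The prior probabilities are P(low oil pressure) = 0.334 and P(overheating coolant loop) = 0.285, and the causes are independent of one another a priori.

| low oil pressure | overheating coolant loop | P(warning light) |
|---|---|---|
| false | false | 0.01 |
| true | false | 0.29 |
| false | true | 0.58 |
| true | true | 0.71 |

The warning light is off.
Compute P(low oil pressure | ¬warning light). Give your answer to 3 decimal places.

P(low oil pressure | ¬warning light) ≈ 0.263

Sum P(¬warning light|·) weighted by the priors over the 4 (low oil pressure, overheating coolant loop) configurations:
  P(¬warning light) = 0.99*0.666*0.715 + 0.42*0.666*0.285 + 0.71*0.334*0.715 + 0.29*0.334*0.285
        = 0.471428 + 0.079720 + 0.169555 + 0.027605 = 0.748308
Keeping only the low oil pressure-present terms gives 0.197160, so
  P(low oil pressure | ¬warning light) = 0.197160 / 0.748308 ≈ 0.263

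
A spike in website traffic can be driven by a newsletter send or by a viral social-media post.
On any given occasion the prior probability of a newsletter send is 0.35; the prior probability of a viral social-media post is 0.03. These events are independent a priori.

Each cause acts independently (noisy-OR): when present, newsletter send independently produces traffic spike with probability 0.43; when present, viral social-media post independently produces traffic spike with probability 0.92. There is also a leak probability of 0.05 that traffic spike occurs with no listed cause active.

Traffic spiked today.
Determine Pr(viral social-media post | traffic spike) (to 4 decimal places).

Under noisy-OR, P(traffic spike | causes) = 1 − (1−0.05)·∏(1−qᵢ) over the active causes.
Sum P(traffic spike|·) weighted by the priors over the 4 (newsletter send, viral social-media post) configurations:
  P(traffic spike) = 0.05·0.65·0.97 + 0.924·0.65·0.03 + 0.4585·0.35·0.97 + 0.95668·0.35·0.03
        = 0.031525 + 0.018018 + 0.155661 + 0.010045 = 0.215249
The terms with viral social-media post present sum to 0.028063, so
  P(viral social-media post | traffic spike) = 0.028063 / 0.215249 ≈ 0.1304

Pr(viral social-media post | traffic spike) ≈ 0.1304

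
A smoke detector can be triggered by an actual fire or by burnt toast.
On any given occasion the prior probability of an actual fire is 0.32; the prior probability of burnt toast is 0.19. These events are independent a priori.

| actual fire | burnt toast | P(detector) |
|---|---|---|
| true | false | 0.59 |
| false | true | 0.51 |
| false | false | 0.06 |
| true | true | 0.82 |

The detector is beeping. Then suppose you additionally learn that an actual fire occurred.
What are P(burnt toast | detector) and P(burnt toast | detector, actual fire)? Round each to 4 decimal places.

P(burnt toast | detector) ≈ 0.3836; P(burnt toast | detector, actual fire) ≈ 0.2459

P(detector) = 0.06*0.68*0.81 + 0.51*0.68*0.19 + 0.59*0.32*0.81 + 0.82*0.32*0.19 = 0.033048 + 0.065892 + 0.152928 + 0.049856 = 0.301724
Restricting to configurations with burnt toast present: 0.065892 + 0.049856 = 0.115748.
P(burnt toast | detector) = 0.115748 / 0.301724 ≈ 0.3836

Now also conditioning on actual fire=true:
Numerator (weight on configurations with burnt toast): 0.82*0.19 = 0.155800
Denominator P(detector | actual fire): 0.59*0.81 + 0.82*0.19 = 0.633700
Posterior = 0.155800 / 0.633700 ≈ 0.2459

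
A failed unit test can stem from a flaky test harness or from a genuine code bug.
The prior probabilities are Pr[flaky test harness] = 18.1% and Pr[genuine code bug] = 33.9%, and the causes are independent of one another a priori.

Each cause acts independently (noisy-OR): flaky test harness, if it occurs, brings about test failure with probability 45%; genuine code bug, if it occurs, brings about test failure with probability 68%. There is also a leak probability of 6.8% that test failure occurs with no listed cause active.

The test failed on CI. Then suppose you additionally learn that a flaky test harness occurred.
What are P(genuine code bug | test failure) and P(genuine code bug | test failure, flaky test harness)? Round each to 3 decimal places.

Under noisy-OR, P(test failure | causes) = 1 − (1−0.068)·∏(1−qᵢ) over the active causes.
Enumerate the 4 (flaky test harness, genuine code bug) configurations and weight by the priors:
  P(test failure) = 0.068·0.819·0.661 + 0.70176·0.819·0.339 + 0.4874·0.181·0.661 + 0.835968·0.181·0.339
        = 0.036812 + 0.194837 + 0.058313 + 0.051294 = 0.341256
Configurations with genuine code bug contribute 0.246131, so
  P(genuine code bug | test failure) = 0.246131 / 0.341256 ≈ 0.721

Now condition on the additional information:
P(test failure | flaky test harness) = 0.4874×0.661 + 0.835968×0.339 = 0.322171 + 0.283393 = 0.605564
Restricting to configurations with genuine code bug present: 0.835968×0.339 = 0.283393.
Hence the posterior is 0.283393/0.605564 ≈ 0.468.
— flaky test harness explains away the evidence for genuine code bug.

P(genuine code bug | test failure) ≈ 0.721; P(genuine code bug | test failure, flaky test harness) ≈ 0.468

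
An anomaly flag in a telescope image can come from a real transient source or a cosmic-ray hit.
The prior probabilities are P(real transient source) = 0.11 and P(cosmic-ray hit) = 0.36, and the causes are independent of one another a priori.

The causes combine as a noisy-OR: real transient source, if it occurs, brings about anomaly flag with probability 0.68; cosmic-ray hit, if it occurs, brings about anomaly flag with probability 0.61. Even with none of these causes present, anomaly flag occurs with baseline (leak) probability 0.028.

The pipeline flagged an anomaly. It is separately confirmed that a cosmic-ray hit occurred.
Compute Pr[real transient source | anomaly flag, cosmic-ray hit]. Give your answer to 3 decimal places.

Pr[real transient source | anomaly flag, cosmic-ray hit] ≈ 0.149

Under noisy-OR, P(anomaly flag | causes) = 1 − (1−0.028)·∏(1−qᵢ) over the active causes.
P(anomaly flag | cosmic-ray hit) = 0.62092·0.89 + 0.878694·0.11 = 0.552619 + 0.096656 = 0.649275
The real transient source-present share is 0.878694·0.11 = 0.096656.
So P(real transient source | anomaly flag, cosmic-ray hit) = 0.096656/0.649275 ≈ 0.149.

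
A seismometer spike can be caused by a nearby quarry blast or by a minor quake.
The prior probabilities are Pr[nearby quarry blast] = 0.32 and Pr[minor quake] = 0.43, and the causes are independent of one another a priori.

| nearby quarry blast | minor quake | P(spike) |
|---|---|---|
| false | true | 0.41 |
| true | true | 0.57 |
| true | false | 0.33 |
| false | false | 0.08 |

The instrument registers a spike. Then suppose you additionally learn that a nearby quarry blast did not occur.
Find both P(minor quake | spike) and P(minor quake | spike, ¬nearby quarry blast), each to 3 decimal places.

P(minor quake | spike) ≈ 0.685; P(minor quake | spike, ¬nearby quarry blast) ≈ 0.795

By total probability over the 4 (nearby quarry blast, minor quake) configurations:
  P(spike) = 0.08×0.68×0.57 + 0.41×0.68×0.43 + 0.33×0.32×0.57 + 0.57×0.32×0.43
        = 0.031008 + 0.119884 + 0.060192 + 0.078432 = 0.289516
Configurations with minor quake contribute 0.198316, so
  P(minor quake | spike) = 0.198316 / 0.289516 ≈ 0.685

Now condition on the additional information:
Sum P(spike|·) weighted by the priors over both values of minor quake:
  P(spike | ¬nearby quarry blast) = 0.08*0.57 + 0.41*0.43
        = 0.045600 + 0.176300 = 0.221900
Configurations with minor quake contribute 0.176300, so
  P(minor quake | spike, ¬nearby quarry blast) = 0.176300 / 0.221900 ≈ 0.795
Ruling out nearby quarry blast raises the posterior on minor quake — the flip side of explaining away.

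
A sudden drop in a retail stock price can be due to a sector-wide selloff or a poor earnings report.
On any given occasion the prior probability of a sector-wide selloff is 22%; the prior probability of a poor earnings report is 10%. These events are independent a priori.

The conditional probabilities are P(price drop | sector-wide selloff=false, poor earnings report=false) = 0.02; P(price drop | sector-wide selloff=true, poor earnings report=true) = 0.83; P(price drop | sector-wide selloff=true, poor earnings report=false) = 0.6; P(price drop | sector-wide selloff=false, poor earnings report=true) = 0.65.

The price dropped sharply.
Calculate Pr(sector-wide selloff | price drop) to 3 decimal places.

Sum P(price drop|·) weighted by the priors over the 4 (sector-wide selloff, poor earnings report) configurations:
  P(price drop) = 0.02·0.78·0.9 + 0.65·0.78·0.1 + 0.6·0.22·0.9 + 0.83·0.22·0.1
        = 0.014040 + 0.050700 + 0.118800 + 0.018260 = 0.201800
The terms with sector-wide selloff present sum to 0.137060, so
  P(sector-wide selloff | price drop) = 0.137060 / 0.201800 ≈ 0.679

Pr(sector-wide selloff | price drop) ≈ 0.679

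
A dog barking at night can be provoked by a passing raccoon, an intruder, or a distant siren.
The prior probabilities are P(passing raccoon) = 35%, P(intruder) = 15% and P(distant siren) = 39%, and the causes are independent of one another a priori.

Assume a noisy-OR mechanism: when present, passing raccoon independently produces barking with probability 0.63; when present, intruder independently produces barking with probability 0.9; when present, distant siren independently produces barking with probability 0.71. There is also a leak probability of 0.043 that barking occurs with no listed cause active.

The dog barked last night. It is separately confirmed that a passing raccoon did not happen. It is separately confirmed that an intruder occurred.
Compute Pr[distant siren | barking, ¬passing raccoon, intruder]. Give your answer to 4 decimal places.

Under noisy-OR, P(barking | causes) = 1 − (1−0.043)·∏(1−qᵢ) over the active causes.
P(barking | ¬passing raccoon, intruder) = 0.9043·0.61 + 0.972247·0.39 = 0.551623 + 0.379176 = 0.930799
The distant siren-present share is 0.972247·0.39 = 0.379176.
So P(distant siren | barking, ¬passing raccoon, intruder) = 0.379176/0.930799 ≈ 0.4074.

Pr[distant siren | barking, ¬passing raccoon, intruder] ≈ 0.4074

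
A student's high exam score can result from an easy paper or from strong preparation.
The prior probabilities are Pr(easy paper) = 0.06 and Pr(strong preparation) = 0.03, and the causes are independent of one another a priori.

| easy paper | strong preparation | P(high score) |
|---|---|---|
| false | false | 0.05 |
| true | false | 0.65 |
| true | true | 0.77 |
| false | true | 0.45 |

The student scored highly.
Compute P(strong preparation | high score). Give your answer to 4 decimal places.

P(high score) = 0.05*0.94*0.97 + 0.45*0.94*0.03 + 0.65*0.06*0.97 + 0.77*0.06*0.03 = 0.045590 + 0.012690 + 0.037830 + 0.001386 = 0.097496
Of this, 0.014076 comes from 0.012690 + 0.001386 (the strong preparation=true cases).
So P(strong preparation | high score) = 0.014076/0.097496 ≈ 0.1444.

P(strong preparation | high score) ≈ 0.1444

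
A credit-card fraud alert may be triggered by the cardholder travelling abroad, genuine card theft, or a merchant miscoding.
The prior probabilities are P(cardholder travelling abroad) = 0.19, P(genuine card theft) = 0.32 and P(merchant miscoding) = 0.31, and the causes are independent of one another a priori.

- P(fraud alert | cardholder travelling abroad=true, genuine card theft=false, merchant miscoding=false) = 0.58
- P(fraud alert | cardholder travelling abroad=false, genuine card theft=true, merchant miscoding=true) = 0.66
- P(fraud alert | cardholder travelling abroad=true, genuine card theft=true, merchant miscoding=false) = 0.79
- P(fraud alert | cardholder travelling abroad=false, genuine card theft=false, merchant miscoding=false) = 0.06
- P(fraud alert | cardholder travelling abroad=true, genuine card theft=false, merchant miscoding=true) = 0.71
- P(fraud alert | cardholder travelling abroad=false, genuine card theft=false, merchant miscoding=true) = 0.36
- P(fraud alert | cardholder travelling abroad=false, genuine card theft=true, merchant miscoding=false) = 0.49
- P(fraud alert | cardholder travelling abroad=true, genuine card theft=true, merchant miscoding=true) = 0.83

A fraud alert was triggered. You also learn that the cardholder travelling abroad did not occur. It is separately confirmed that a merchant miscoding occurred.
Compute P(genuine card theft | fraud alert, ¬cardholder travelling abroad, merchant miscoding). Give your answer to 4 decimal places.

P(genuine card theft | fraud alert, ¬cardholder travelling abroad, merchant miscoding) ≈ 0.4632

Numerator (weight on configurations with genuine card theft): 0.66×0.32 = 0.211200
Denominator P(fraud alert | ¬cardholder travelling abroad, merchant miscoding): 0.36×0.68 + 0.66×0.32 = 0.456000
P(genuine card theft | fraud alert, ¬cardholder travelling abroad, merchant miscoding) = 0.211200/0.456000 ≈ 0.4632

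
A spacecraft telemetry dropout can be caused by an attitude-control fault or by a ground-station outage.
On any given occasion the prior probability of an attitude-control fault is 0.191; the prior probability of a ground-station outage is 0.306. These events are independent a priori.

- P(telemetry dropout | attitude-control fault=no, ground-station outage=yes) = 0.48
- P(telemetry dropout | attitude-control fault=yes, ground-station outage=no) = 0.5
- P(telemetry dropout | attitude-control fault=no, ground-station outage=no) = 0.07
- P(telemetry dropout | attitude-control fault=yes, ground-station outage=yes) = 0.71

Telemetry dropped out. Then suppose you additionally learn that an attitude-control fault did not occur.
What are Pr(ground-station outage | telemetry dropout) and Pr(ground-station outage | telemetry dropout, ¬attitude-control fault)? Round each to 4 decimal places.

Numerator (weight on configurations with ground-station outage): 0.118826 + 0.041497 = 0.160323
The normalizing constant is 0.07×0.809×0.694 + 0.48×0.809×0.306 + 0.5×0.191×0.694 + 0.71×0.191×0.306 = 0.265901
Posterior = 0.160323 / 0.265901 ≈ 0.6029

Now condition on the additional information:
For the numerator, keep only ground-station outage=true terms: 0.48·0.306 = 0.146880
Denominator P(telemetry dropout | ¬attitude-control fault): 0.07·0.694 + 0.48·0.306 = 0.195460
P(ground-station outage | telemetry dropout, ¬attitude-control fault) = 0.146880/0.195460 ≈ 0.7515
With attitude-control fault excluded, ground-station outage must carry more of the explanatory weight for the telemetry dropout.

Pr(ground-station outage | telemetry dropout) ≈ 0.6029; Pr(ground-station outage | telemetry dropout, ¬attitude-control fault) ≈ 0.7515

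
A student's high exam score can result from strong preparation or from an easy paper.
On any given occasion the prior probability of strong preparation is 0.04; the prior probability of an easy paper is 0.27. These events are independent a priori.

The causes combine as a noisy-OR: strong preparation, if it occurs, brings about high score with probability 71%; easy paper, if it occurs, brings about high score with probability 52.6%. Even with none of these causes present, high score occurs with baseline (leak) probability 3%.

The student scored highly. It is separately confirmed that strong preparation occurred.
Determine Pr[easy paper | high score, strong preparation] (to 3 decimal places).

Under noisy-OR, P(high score | causes) = 1 − (1−0.03)·∏(1−qᵢ) over the active causes.
P(high score | strong preparation) = 0.7187·0.73 + 0.866664·0.27 = 0.524651 + 0.233999 = 0.758650
The easy paper-present share is 0.866664·0.27 = 0.233999.
So P(easy paper | high score, strong preparation) = 0.233999/0.758650 ≈ 0.308.

Pr[easy paper | high score, strong preparation] ≈ 0.308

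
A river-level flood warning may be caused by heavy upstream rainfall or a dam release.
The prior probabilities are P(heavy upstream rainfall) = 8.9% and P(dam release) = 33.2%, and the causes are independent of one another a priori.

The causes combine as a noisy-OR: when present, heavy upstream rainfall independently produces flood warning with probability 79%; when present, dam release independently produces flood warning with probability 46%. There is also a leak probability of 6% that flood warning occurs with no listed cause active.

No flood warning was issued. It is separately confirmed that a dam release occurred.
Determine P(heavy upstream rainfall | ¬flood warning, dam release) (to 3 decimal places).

P(heavy upstream rainfall | ¬flood warning, dam release) ≈ 0.020

Under noisy-OR, P(flood warning | causes) = 1 − (1−0.06)·∏(1−qᵢ) over the active causes.
Sum P(¬flood warning|·) weighted by the priors over both values of heavy upstream rainfall:
  P(¬flood warning | dam release) = 0.5076·0.911 + 0.106596·0.089
        = 0.462424 + 0.009487 = 0.471911
The terms with heavy upstream rainfall present sum to 0.009487, so
  P(heavy upstream rainfall | ¬flood warning, dam release) = 0.009487 / 0.471911 ≈ 0.020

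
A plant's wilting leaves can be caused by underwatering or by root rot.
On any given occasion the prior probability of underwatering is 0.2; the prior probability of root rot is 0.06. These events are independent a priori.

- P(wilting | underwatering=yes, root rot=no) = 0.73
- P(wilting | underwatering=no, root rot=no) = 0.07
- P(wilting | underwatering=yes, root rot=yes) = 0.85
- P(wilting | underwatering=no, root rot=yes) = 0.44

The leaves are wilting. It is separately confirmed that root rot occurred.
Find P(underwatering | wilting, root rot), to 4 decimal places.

P(underwatering | wilting, root rot) ≈ 0.3257

By total probability over both values of underwatering:
  P(wilting | root rot) = 0.44×0.8 + 0.85×0.2
        = 0.352000 + 0.170000 = 0.522000
Keeping only the underwatering-present terms gives 0.170000, so
  P(underwatering | wilting, root rot) = 0.170000 / 0.522000 ≈ 0.3257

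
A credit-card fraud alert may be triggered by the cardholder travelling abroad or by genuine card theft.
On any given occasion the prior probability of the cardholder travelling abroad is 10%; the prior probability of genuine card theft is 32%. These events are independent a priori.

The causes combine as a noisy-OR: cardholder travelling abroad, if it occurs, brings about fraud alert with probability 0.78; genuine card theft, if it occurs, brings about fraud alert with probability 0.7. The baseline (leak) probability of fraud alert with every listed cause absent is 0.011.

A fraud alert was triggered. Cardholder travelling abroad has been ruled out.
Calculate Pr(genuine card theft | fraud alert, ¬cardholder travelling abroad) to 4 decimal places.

Under noisy-OR, P(fraud alert | causes) = 1 − (1−0.011)·∏(1−qᵢ) over the active causes.
Numerator (weight on configurations with genuine card theft): 0.7033*0.32 = 0.225056
Denominator P(fraud alert | ¬cardholder travelling abroad): 0.011*0.68 + 0.7033*0.32 = 0.232536
Posterior = 0.225056 / 0.232536 ≈ 0.9678

Pr(genuine card theft | fraud alert, ¬cardholder travelling abroad) ≈ 0.9678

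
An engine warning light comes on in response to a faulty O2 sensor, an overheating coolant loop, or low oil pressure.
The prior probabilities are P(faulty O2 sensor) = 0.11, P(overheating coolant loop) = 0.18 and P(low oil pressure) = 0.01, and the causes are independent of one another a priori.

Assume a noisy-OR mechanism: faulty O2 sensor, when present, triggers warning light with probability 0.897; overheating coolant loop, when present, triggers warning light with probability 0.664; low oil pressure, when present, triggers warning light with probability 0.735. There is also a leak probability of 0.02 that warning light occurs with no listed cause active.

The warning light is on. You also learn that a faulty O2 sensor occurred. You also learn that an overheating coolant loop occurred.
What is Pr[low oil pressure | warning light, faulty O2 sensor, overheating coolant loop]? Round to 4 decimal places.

Pr[low oil pressure | warning light, faulty O2 sensor, overheating coolant loop] ≈ 0.0103

Under noisy-OR, P(warning light | causes) = 1 − (1−0.02)·∏(1−qᵢ) over the active causes.
P(warning light | faulty O2 sensor, overheating coolant loop) = 0.966084*0.99 + 0.991012*0.01 = 0.956423 + 0.009910 = 0.966333
Of this, 0.009910 comes from 0.991012*0.01 (the low oil pressure=true cases).
P(low oil pressure | warning light, faulty O2 sensor, overheating coolant loop) = 0.009910 / 0.966333 ≈ 0.0103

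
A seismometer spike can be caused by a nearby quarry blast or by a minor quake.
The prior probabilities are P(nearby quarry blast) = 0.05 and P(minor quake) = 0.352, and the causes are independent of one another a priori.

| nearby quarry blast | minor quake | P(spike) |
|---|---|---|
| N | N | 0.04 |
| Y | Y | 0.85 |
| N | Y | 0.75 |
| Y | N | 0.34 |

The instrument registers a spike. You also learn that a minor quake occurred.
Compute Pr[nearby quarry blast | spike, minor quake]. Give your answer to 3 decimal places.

Pr[nearby quarry blast | spike, minor quake] ≈ 0.056

Numerator (weight on configurations with nearby quarry blast): 0.85·0.05 = 0.042500
Denominator P(spike | minor quake): 0.75·0.95 + 0.85·0.05 = 0.755000
Posterior = 0.042500 / 0.755000 ≈ 0.056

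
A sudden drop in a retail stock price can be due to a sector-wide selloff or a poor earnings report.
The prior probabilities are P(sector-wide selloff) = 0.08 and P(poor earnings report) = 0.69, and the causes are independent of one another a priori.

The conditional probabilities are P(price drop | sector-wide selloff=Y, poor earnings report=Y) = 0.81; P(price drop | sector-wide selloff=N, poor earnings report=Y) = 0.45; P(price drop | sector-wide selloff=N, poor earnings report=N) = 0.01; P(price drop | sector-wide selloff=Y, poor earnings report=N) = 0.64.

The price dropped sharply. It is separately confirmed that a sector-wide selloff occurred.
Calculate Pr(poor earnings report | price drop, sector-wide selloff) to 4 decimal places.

Weight on poor earnings report=true, given the evidence: 0.81×0.69 = 0.558900
Denominator P(price drop | sector-wide selloff): 0.64×0.31 + 0.81×0.69 = 0.757300
Posterior = 0.558900 / 0.757300 ≈ 0.7380

Pr(poor earnings report | price drop, sector-wide selloff) ≈ 0.7380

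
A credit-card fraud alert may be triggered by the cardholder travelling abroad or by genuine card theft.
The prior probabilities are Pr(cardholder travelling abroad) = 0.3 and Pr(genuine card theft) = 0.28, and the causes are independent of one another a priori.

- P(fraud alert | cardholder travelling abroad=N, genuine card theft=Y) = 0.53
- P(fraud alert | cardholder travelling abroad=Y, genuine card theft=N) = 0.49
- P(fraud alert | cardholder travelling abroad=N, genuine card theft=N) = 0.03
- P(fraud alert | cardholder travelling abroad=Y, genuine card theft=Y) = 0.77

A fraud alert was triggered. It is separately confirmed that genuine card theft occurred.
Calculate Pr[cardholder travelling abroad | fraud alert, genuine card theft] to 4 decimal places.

Sum P(fraud alert|·) weighted by the priors over both values of cardholder travelling abroad:
  P(fraud alert | genuine card theft) = 0.53·0.7 + 0.77·0.3
        = 0.371000 + 0.231000 = 0.602000
Keeping only the cardholder travelling abroad-present terms gives 0.231000, so
  P(cardholder travelling abroad | fraud alert, genuine card theft) = 0.231000 / 0.602000 ≈ 0.3837

Pr[cardholder travelling abroad | fraud alert, genuine card theft] ≈ 0.3837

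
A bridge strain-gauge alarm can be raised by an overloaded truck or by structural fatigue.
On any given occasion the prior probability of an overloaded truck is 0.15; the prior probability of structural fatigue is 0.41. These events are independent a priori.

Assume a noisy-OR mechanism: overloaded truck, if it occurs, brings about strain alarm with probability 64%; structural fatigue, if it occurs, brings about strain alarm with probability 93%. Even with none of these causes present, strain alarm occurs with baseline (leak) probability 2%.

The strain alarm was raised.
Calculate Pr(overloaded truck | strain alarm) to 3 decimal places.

Under noisy-OR, P(strain alarm | causes) = 1 − (1−0.02)·∏(1−qᵢ) over the active causes.
Numerator (weight on configurations with overloaded truck): 0.057277 + 0.059981 = 0.117258
Denominator P(strain alarm): 0.02*0.85*0.59 + 0.9314*0.85*0.41 + 0.6472*0.15*0.59 + 0.975304*0.15*0.41 = 0.451881
Posterior = 0.117258 / 0.451881 ≈ 0.259

Pr(overloaded truck | strain alarm) ≈ 0.259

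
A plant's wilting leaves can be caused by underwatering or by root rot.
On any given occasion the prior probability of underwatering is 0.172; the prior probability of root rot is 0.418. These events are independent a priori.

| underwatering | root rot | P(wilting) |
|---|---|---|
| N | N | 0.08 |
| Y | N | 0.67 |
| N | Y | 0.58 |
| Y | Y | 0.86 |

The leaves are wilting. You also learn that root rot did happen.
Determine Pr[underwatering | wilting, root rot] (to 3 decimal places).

Pr[underwatering | wilting, root rot] ≈ 0.235

For the numerator, keep only underwatering=true terms: 0.86·0.172 = 0.147920
The normalizing constant is 0.58·0.828 + 0.86·0.172 = 0.628160
Posterior = 0.147920 / 0.628160 ≈ 0.235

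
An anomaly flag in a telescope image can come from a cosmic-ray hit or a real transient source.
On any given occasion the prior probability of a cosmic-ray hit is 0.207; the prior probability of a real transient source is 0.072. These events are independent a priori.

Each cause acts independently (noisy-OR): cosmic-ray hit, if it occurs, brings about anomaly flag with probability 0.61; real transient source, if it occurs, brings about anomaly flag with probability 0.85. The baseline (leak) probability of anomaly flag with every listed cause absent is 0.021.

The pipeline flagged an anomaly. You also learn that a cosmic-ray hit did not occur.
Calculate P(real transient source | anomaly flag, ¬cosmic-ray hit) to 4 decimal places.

Under noisy-OR, P(anomaly flag | causes) = 1 − (1−0.021)·∏(1−qᵢ) over the active causes.
Numerator (weight on configurations with real transient source): 0.85315×0.072 = 0.061427
The normalizing constant is 0.021×0.928 + 0.85315×0.072 = 0.080915
Posterior = 0.061427 / 0.080915 ≈ 0.7592

P(real transient source | anomaly flag, ¬cosmic-ray hit) ≈ 0.7592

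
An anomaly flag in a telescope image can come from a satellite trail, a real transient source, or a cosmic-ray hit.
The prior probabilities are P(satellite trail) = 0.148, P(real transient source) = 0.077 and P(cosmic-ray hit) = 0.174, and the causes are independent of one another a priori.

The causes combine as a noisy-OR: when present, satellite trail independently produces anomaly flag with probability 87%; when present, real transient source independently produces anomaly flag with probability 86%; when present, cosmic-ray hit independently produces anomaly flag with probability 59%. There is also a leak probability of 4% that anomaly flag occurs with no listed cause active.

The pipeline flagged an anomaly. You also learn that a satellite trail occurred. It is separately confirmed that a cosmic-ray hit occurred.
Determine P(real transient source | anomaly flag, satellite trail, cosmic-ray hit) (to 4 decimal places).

P(real transient source | anomaly flag, satellite trail, cosmic-ray hit) ≈ 0.0803

Under noisy-OR, P(anomaly flag | causes) = 1 − (1−0.04)·∏(1−qᵢ) over the active causes.
By total probability over both values of real transient source:
  P(anomaly flag | satellite trail, cosmic-ray hit) = 0.948832×0.923 + 0.992836×0.077
        = 0.875772 + 0.076448 = 0.952220
Keeping only the real transient source-present terms gives 0.076448, so
  P(real transient source | anomaly flag, satellite trail, cosmic-ray hit) = 0.076448 / 0.952220 ≈ 0.0803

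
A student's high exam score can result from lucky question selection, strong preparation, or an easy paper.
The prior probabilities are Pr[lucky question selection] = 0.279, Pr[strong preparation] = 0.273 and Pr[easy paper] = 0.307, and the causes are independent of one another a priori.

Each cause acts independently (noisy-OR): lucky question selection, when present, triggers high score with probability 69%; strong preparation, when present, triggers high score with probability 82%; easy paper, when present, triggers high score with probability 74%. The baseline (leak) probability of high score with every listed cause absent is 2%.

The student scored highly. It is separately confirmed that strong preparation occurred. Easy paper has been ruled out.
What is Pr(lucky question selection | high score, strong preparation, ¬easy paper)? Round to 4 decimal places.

Under noisy-OR, P(high score | causes) = 1 − (1−0.02)·∏(1−qᵢ) over the active causes.
Enumerate both values of lucky question selection and weight by the priors:
  P(high score | strong preparation, ¬easy paper) = 0.8236*0.721 + 0.945316*0.279
        = 0.593816 + 0.263743 = 0.857559
Keeping only the lucky question selection-present terms gives 0.263743, so
  P(lucky question selection | high score, strong preparation, ¬easy paper) = 0.263743 / 0.857559 ≈ 0.3076

Pr(lucky question selection | high score, strong preparation, ¬easy paper) ≈ 0.3076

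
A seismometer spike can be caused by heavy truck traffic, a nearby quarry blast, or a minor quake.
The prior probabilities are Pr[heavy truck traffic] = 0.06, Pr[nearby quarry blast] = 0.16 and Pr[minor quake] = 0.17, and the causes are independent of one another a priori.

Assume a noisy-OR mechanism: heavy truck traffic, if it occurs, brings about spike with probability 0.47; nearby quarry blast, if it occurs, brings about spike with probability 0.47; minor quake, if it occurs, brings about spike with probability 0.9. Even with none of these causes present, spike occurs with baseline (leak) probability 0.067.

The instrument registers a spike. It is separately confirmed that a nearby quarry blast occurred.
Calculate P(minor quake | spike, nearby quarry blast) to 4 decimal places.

P(minor quake | spike, nearby quarry blast) ≈ 0.2729

Under noisy-OR, P(spike | causes) = 1 − (1−0.067)·∏(1−qᵢ) over the active causes.
For the numerator, keep only minor quake=true terms: 0.151898 + 0.009933 = 0.161831
Normalizer over all consistent configurations: 0.50551×0.94×0.83 + 0.950551×0.94×0.17 + 0.73792×0.06×0.83 + 0.973792×0.06×0.17 = 0.592978
P(minor quake | spike, nearby quarry blast) = 0.161831/0.592978 ≈ 0.2729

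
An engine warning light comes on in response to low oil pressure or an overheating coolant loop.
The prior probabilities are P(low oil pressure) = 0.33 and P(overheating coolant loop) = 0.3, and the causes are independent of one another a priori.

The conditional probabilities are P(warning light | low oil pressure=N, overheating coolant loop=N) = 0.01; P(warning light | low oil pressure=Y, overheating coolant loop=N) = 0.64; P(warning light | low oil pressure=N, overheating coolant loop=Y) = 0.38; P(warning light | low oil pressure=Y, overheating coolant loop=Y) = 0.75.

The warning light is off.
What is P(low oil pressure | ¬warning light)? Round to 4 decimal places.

P(low oil pressure | ¬warning light) ≈ 0.1549

Sum P(¬warning light|·) weighted by the priors over the 4 (low oil pressure, overheating coolant loop) configurations:
  P(¬warning light) = 0.99·0.67·0.7 + 0.62·0.67·0.3 + 0.36·0.33·0.7 + 0.25·0.33·0.3
        = 0.464310 + 0.124620 + 0.083160 + 0.024750 = 0.696840
Keeping only the low oil pressure-present terms gives 0.107910, so
  P(low oil pressure | ¬warning light) = 0.107910 / 0.696840 ≈ 0.1549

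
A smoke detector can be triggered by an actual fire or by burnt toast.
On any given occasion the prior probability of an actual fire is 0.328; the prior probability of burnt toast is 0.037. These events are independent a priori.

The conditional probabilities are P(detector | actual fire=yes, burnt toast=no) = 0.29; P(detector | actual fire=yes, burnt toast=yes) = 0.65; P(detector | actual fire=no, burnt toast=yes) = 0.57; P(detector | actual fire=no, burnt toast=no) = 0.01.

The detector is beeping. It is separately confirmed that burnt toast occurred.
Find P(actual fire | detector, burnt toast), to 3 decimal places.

Numerator (weight on configurations with actual fire): 0.65×0.328 = 0.213200
Denominator P(detector | burnt toast): 0.57×0.672 + 0.65×0.328 = 0.596240
P(actual fire | detector, burnt toast) = 0.213200/0.596240 ≈ 0.358

P(actual fire | detector, burnt toast) ≈ 0.358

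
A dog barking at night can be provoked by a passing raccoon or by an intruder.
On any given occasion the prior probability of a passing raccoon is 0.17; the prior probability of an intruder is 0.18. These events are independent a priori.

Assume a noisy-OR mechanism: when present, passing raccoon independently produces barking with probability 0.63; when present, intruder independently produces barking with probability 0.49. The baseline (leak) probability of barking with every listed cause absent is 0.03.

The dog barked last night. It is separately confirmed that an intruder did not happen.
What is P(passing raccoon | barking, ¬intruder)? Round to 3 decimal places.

Under noisy-OR, P(barking | causes) = 1 − (1−0.03)·∏(1−qᵢ) over the active causes.
P(barking | ¬intruder) = 0.03·0.83 + 0.6411·0.17 = 0.024900 + 0.108987 = 0.133887
The passing raccoon-present share is 0.6411·0.17 = 0.108987.
Hence the posterior is 0.108987/0.133887 ≈ 0.814.

P(passing raccoon | barking, ¬intruder) ≈ 0.814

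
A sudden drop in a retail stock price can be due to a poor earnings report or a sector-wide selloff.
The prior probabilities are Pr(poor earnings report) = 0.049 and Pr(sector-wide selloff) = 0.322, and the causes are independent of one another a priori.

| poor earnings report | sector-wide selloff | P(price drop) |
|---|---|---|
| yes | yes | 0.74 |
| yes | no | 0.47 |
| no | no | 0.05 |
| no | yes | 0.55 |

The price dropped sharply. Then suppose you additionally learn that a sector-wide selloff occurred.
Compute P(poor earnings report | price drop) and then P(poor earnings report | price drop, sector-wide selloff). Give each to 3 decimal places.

P(price drop) = 0.05·0.951·0.678 + 0.55·0.951·0.322 + 0.47·0.049·0.678 + 0.74·0.049·0.322 = 0.032239 + 0.168422 + 0.015614 + 0.011676 = 0.227951
Restricting to configurations with poor earnings report present: 0.015614 + 0.011676 = 0.027290.
So P(poor earnings report | price drop) = 0.027290/0.227951 ≈ 0.120.

Now also conditioning on sector-wide selloff=true:
Weight on poor earnings report=true, given the evidence: 0.74·0.049 = 0.036260
Normalizer over all consistent configurations: 0.55·0.951 + 0.74·0.049 = 0.559310
P(poor earnings report | price drop, sector-wide selloff) = 0.036260/0.559310 ≈ 0.065

P(poor earnings report | price drop) ≈ 0.120; P(poor earnings report | price drop, sector-wide selloff) ≈ 0.065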